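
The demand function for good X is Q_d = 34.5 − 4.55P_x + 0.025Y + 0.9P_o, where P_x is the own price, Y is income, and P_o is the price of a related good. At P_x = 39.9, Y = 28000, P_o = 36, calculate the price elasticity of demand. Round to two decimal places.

-0.31

Evaluating quantity at (P_x, Y, P_o) gives Q_d = 34.5 − 4.55(39.9) + 0.025(28000) + 0.9(36) = 34.5 − 181.545 + 700 + 32.4 = 585.355.
∂Q_d/∂P_x = −4.55, so E_p = (−4.55)·(39.9/585.355) ≈ -0.31.
|E_p| < 1: demand is inelastic.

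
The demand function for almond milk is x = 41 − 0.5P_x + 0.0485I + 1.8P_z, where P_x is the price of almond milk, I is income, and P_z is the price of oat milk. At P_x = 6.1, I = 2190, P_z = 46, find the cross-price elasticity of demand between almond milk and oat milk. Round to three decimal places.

Substituting, x = 41 − 0.5(6.1) + 0.0485(2190) + 1.8(46) = 41 − 3.05 + 106.215 + 82.8 = 226.965.
∂x/∂P_z = +1.8, so E_xy = 1.8·(46/226.965) ≈ 0.365.
E_xy > 0: the goods are substitutes.

0.365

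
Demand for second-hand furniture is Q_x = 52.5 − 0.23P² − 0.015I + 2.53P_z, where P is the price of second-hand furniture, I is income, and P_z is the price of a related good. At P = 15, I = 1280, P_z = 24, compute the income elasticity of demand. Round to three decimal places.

Substituting, Q_x = 52.5 − 0.23(15)² − 0.015(1280) + 2.53(24) = 52.5 − 51.75 − 19.2 + 60.72 = 42.27.
∂Q_x/∂I = −0.015, so E_I = -0.015·(1280/42.27) ≈ -0.454.
E_I < 0: inferior good.

-0.454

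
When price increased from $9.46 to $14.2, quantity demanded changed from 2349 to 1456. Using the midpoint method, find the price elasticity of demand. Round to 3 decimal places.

%ΔQ = (1456 − 2349)/[(2349 + 1456)/2] = -893/1902.5 ≈ -0.4694.
%ΔP = (14.2 − 9.46)/[(9.46 + 14.2)/2] = 4.74/11.83 ≈ 0.4007.
Arc elasticity E = %ΔQ/%ΔP ≈ -0.4694/0.4007 ≈ -1.171.
|E| > 1: demand is elastic over this range.

-1.171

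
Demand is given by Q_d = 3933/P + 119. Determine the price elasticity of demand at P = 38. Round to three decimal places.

-0.465

At P = 38, Q_d = 222.5.
dQ_d/dP = −3933/P² = −2.7237.
Point elasticity E = (dQ_d/dP)·(P/Q_d) = -2.7237 × 38/222.5 ≈ -0.465.
|E| < 1, so demand is inelastic at this price.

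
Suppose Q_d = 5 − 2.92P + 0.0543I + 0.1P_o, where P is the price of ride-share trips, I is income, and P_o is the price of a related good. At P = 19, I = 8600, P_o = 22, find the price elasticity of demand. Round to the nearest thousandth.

Q_d = 5 − 2.92(19) + 0.0543(8600) + 0.1(22) = 5 − 55.48 + 466.98 + 2.2 = 418.7.
∂Q_d/∂P = −2.92, so E_p = (−2.92)·(19/418.7) ≈ -0.133.
|E_p| < 1: demand is inelastic.

-0.133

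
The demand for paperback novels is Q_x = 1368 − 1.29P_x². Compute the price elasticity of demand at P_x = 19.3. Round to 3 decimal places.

At P_x = 19.3, Q_x = 887.4879.
dQ_x/dP_x = −2·1.29·P_x = −49.794.
Point elasticity E = (dQ_x/dP_x)·(P_x/Q_x) = -49.794 × 19.3/887.4879 ≈ -1.083.
|E| > 1, so demand is elastic at this price.

-1.083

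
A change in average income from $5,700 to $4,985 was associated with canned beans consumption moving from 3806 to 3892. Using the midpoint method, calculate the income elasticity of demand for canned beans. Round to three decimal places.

%ΔQ = (3892 − 3806)/[(3806+3892)/2] = 86/3849 ≈ 0.0223.
%ΔY = (4,985 − 5,700)/[(5,700+4,985)/2] = -715/5342.5 ≈ -0.1338.
E_I = %ΔQ/%ΔY ≈ -0.167.
E_I < 0: inferior good.

-0.167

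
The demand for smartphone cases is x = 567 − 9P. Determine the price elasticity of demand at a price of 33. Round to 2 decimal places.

-1.10

At P = 33, x = 270.
dx/dP = −9.
Point elasticity E = (dx/dP)·(P/x) = -9 × 33/270 ≈ -1.10.
|E| > 1, so demand is elastic at this price.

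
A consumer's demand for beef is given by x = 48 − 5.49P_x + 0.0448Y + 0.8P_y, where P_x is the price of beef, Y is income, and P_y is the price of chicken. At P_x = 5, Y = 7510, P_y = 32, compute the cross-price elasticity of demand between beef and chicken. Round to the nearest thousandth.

0.067

x = 48 − 5.49(5) + 0.0448(7510) + 0.8(32) = 48 − 27.45 + 336.448 + 25.6 = 382.598.
∂x/∂P_y = +0.8, so E_xy = 0.8·(32/382.598) ≈ 0.067.
E_xy > 0: the goods are substitutes.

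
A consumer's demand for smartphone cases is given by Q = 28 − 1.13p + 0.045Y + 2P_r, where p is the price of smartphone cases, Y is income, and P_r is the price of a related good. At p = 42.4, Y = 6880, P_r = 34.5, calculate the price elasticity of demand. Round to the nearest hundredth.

Evaluating quantity at (p, Y, P_r) gives Q = 28 − 1.13(42.4) + 0.045(6880) + 2(34.5) = 28 − 47.912 + 309.6 + 69 = 358.688.
∂Q/∂p = −1.13, so E_p = (−1.13)·(42.4/358.688) ≈ -0.13.
|E_p| < 1: demand is inelastic.

-0.13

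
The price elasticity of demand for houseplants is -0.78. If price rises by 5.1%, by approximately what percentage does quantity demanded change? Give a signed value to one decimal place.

-4.0

%ΔQ ≈ E × %ΔP = (-0.78) × (5.1%) ≈ -4.0%.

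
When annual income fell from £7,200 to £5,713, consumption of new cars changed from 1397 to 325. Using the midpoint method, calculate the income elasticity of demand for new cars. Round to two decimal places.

%ΔQ = (325 − 1397)/[(1397+325)/2] = -1072/861 ≈ -1.2451.
%ΔI = (5,713 − 7,200)/[(7,200+5,713)/2] = -1487/6456.5 ≈ -0.2303.
E_I = %ΔQ/%ΔI ≈ 5.41.
E_I > 1: normal good (luxury).

5.41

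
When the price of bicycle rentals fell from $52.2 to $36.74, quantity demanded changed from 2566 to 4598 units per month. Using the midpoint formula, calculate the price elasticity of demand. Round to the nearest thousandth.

%ΔQ = (4598 − 2566)/[(2566 + 4598)/2] = 2032/3582 ≈ 0.5673.
%Δp = (36.74 − 52.2)/[(52.2 + 36.74)/2] = -15.46/44.47 ≈ -0.3477.
Arc elasticity E = %ΔQ/%Δp ≈ 0.5673/-0.3477 ≈ -1.632.
|E| > 1: demand is elastic over this range.

-1.632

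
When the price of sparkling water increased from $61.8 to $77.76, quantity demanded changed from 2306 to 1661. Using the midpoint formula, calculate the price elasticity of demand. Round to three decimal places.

%ΔQ = (1661 − 2306)/[(2306 + 1661)/2] = -645/1983.5 ≈ -0.3252.
%Δp = (77.76 − 61.8)/[(61.8 + 77.76)/2] = 15.96/69.78 ≈ 0.2287.
Arc elasticity E = %ΔQ/%Δp ≈ -0.3252/0.2287 ≈ -1.422.
|E| > 1: demand is elastic over this range.

-1.422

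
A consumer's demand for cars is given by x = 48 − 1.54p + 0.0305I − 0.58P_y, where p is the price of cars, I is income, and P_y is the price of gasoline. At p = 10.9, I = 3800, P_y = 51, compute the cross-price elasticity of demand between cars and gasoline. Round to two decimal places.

-0.25

First evaluate x: 48 − 1.54(10.9) + 0.0305(3800) − 0.58(51) = 48 − 16.786 + 115.9 − 29.58 = 117.534.
∂x/∂P_y = −0.58, so E_xy = -0.58·(51/117.534) ≈ -0.25.
E_xy < 0: the goods are complements.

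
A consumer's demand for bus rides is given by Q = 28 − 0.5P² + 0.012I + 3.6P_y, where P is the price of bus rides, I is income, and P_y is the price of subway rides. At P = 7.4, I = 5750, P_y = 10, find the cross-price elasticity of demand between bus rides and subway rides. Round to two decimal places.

0.34

First evaluate Q: 28 − 0.5(7.4)² + 0.012(5750) + 3.6(10) = 28 − 27.38 + 69 + 36 = 105.62.
∂Q/∂P_y = +3.6, so E_xy = 3.6·(10/105.62) ≈ 0.34.
E_xy > 0: the goods are substitutes.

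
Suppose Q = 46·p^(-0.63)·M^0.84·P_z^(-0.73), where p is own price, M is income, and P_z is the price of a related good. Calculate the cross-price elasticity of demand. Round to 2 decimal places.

-0.73

For a Cobb–Douglas (constant-elasticity) form Q = A·P_z^α·…, the elasticity with respect to P_z equals the exponent α at every point.
Here the exponent on P_z is -0.73, so the cross-price elasticity of demand is -0.73.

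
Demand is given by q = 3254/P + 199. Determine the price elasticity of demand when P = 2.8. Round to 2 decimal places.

At P = 2.8, q = 1361.1429.
dq/dP = −3254/P² = −415.051.
Point elasticity E = (dq/dP)·(P/q) = -415.051 × 2.8/1361.1429 ≈ -0.85.
|E| < 1, so demand is inelastic at this price.

-0.85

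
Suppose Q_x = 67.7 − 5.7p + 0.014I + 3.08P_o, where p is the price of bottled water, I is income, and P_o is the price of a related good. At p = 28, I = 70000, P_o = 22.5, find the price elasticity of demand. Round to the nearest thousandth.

-0.167

At the given point, Q_x = 67.7 − 5.7(28) + 0.014(70000) + 3.08(22.5) = 67.7 − 159.6 + 980 + 69.3 = 957.4.
∂Q_x/∂p = −5.7, so E_p = (−5.7)·(28/957.4) ≈ -0.167.
|E_p| < 1: demand is inelastic.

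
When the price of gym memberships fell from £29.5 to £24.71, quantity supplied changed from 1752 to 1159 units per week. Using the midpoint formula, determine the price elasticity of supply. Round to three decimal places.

2.305

%ΔQ = (1159 − 1752)/[(1752 + 1159)/2] = -593/1455.5 ≈ -0.4074.
%Δp = (24.71 − 29.5)/[(29.5 + 24.71)/2] = -4.79/27.105 ≈ -0.1767.
Arc elasticity E = %ΔQ/%Δp ≈ -0.4074/-0.1767 ≈ 2.305.
|E| > 1: supply is elastic over this range.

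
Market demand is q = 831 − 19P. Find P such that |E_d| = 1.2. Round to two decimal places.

Set −bP/(a − bP) = −1.2 ⇒ bP = 1.2(a − bP) ⇒ bP(1+1.2) = 1.2·a.
P = 1.2·831/(19·2.2) ≈ 23.86.

23.86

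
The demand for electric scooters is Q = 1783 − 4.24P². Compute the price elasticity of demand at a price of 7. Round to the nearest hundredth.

At P = 7, Q = 1575.24.
dQ/dP = −2·4.24·P = −59.36.
Point elasticity E = (dQ/dP)·(P/Q) = -59.36 × 7/1575.24 ≈ -0.26.
|E| < 1, so demand is inelastic at this price.

-0.26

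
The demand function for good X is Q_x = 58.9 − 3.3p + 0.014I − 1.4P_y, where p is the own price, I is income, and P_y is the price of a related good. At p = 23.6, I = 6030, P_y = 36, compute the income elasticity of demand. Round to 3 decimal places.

First evaluate Q_x: 58.9 − 3.3(23.6) + 0.014(6030) − 1.4(36) = 58.9 − 77.88 + 84.42 − 50.4 = 15.04.
∂Q_x/∂I = +0.014, so E_I = 0.014·(6030/15.04) ≈ 5.613.
E_I > 1: normal good (luxury).

5.613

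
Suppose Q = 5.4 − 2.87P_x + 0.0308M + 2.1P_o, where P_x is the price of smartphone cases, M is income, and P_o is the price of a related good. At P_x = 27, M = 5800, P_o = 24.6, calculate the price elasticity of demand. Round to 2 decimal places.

First evaluate Q: 5.4 − 2.87(27) + 0.0308(5800) + 2.1(24.6) = 5.4 − 77.49 + 178.64 + 51.66 = 158.21.
∂Q/∂P_x = −2.87, so E_p = (−2.87)·(27/158.21) ≈ -0.49.
|E_p| < 1: demand is inelastic.

-0.49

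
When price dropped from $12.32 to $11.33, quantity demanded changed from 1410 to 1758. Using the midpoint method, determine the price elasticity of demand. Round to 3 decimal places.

-2.624

%Δq = (1758 − 1410)/[(1410 + 1758)/2] = 348/1584 ≈ 0.2197.
%Δp = (11.33 − 12.32)/[(12.32 + 11.33)/2] = -0.99/11.825 ≈ -0.0837.
Arc elasticity E = %Δq/%Δp ≈ 0.2197/-0.0837 ≈ -2.624.
|E| > 1: demand is elastic over this range.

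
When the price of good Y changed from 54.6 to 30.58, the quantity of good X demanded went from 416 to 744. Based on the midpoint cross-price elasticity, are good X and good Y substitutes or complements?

complements

%ΔQ_x = (744 − 416)/[(416+744)/2] = 328/580 ≈ 0.5655.
%ΔP_y = (30.58 − 54.6)/[(54.6+30.58)/2] ≈ -0.5640.
E_xy = 0.5655/-0.5640 ≈ -1.003.
E_xy < 0, so the goods are complements.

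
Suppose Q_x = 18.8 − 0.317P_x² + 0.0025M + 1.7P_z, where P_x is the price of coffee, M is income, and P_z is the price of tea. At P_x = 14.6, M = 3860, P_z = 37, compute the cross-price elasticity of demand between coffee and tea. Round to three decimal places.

Substituting, Q_x = 18.8 − 0.317(14.6)² + 0.0025(3860) + 1.7(37) = 18.8 − 67.5717 + 9.65 + 62.9 = 23.7783.
∂Q_x/∂P_z = +1.7, so E_xy = 1.7·(37/23.7783) ≈ 2.645.
E_xy > 0: the goods are substitutes.

2.645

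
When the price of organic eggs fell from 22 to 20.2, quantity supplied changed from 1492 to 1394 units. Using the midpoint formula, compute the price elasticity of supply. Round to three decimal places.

0.796

%Δq = (1394 − 1492)/[(1492 + 1394)/2] = -98/1443 ≈ -0.0679.
%ΔP = (20.2 − 22)/[(22 + 20.2)/2] = -1.8/21.1 ≈ -0.0853.
Arc elasticity E = %Δq/%ΔP ≈ -0.0679/-0.0853 ≈ 0.796.
|E| < 1: supply is inelastic over this range.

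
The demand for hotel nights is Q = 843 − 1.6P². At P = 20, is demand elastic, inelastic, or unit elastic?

elastic

At P = 20, Q = 203.
dQ/dP = −2·1.6·P = −64.
Point elasticity E = (dQ/dP)·(P/Q) = -64 × 20/203 ≈ -6.305.
|E| ≈ 6.305 > 1, so demand is elastic.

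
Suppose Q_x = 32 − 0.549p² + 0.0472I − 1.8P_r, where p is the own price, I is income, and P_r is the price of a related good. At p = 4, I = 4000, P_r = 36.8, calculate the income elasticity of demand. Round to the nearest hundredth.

1.30

At the given point, Q_x = 32 − 0.549(4)² + 0.0472(4000) − 1.8(36.8) = 32 − 8.784 + 188.8 − 66.24 = 145.776.
∂Q_x/∂I = +0.0472, so E_I = 0.0472·(4000/145.776) ≈ 1.30.
E_I > 1: normal good (luxury).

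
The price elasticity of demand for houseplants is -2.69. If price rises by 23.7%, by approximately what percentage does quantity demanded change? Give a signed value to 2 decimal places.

%ΔQ ≈ E × %ΔP = (-2.69) × (23.7%) ≈ -63.75%.

-63.75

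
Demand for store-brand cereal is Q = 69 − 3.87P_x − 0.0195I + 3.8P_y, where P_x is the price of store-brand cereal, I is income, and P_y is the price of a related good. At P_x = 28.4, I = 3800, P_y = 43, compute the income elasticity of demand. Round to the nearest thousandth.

-1.531

Substituting, Q = 69 − 3.87(28.4) − 0.0195(3800) + 3.8(43) = 69 − 109.908 − 74.1 + 163.4 = 48.392.
∂Q/∂I = −0.0195, so E_I = -0.0195·(3800/48.392) ≈ -1.531.
E_I < 0: inferior good.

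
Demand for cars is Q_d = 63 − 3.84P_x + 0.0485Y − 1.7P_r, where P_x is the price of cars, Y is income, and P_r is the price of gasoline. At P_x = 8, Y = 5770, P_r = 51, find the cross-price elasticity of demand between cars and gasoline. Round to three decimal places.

-0.385

First evaluate Q_d: 63 − 3.84(8) + 0.0485(5770) − 1.7(51) = 63 − 30.72 + 279.845 − 86.7 = 225.425.
∂Q_d/∂P_r = −1.7, so E_xy = -1.7·(51/225.425) ≈ -0.385.
E_xy < 0: the goods are complements.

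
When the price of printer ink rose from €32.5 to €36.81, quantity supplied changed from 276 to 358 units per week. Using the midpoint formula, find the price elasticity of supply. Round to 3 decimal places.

2.080

%Δq = (358 − 276)/[(276 + 358)/2] = 82/317 ≈ 0.2587.
%ΔP = (36.81 − 32.5)/[(32.5 + 36.81)/2] = 4.31/34.655 ≈ 0.1244.
Arc elasticity E = %Δq/%ΔP ≈ 0.2587/0.1244 ≈ 2.080.
|E| > 1: supply is elastic over this range.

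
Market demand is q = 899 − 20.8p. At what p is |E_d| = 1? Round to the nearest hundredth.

For linear demand q = a − bp, E = −bp/(a − bp). |E| = 1 ⇒ bp = a − bp ⇒ p = a/(2b).
p = 899/(2·20.8) ≈ 21.61.

21.61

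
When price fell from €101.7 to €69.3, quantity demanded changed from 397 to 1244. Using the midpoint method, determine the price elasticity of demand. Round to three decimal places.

%Δq = (1244 − 397)/[(397 + 1244)/2] = 847/820.5 ≈ 1.0323.
%Δp = (69.3 − 101.7)/[(101.7 + 69.3)/2] = -32.4/85.5 ≈ -0.3789.
Arc elasticity E = %Δq/%Δp ≈ 1.0323/-0.3789 ≈ -2.724.
|E| > 1: demand is elastic over this range.

-2.724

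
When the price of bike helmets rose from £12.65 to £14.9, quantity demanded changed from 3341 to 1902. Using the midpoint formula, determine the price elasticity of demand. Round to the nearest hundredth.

-3.36

%Δq = (1902 − 3341)/[(3341 + 1902)/2] = -1439/2621.5 ≈ -0.5489.
%Δp = (14.9 − 12.65)/[(12.65 + 14.9)/2] = 2.25/13.775 ≈ 0.1633.
Arc elasticity E = %Δq/%Δp ≈ -0.5489/0.1633 ≈ -3.36.
|E| > 1: demand is elastic over this range.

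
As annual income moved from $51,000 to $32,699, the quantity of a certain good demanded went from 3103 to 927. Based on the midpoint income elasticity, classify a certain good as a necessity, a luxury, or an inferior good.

%ΔQ = (927 − 3103)/[(3103+927)/2] = -2176/2015 ≈ -1.0799.
%ΔY = (32,699 − 51,000)/[(51,000+32,699)/2] = -18301/41849.5 ≈ -0.4373.
E_I = %ΔQ/%ΔY ≈ 2.469.
E_I > 1: normal good (luxury).

luxury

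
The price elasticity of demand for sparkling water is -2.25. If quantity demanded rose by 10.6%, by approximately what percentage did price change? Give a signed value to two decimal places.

%ΔQ ≈ E × %ΔP ⇒ %ΔP = %ΔQ / E = (10.6%)/(-2.25) ≈ -4.71%.

-4.71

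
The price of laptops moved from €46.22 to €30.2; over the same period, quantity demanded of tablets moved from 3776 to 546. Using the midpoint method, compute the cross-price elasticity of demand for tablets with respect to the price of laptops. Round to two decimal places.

3.57

%ΔQ_x = (546 − 3776)/[(3776+546)/2] = -3230/2161 ≈ -1.4947.
%ΔP_y = (30.2 − 46.22)/[(46.22+30.2)/2] ≈ -0.4193.
E_xy = -1.4947/-0.4193 ≈ 3.57.
E_xy > 0, so tablets and laptops are substitutes.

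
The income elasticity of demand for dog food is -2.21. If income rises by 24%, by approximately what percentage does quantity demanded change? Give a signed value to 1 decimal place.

%ΔQ ≈ E × %ΔI = (-2.21) × (24%) ≈ -53.0%.

-53.0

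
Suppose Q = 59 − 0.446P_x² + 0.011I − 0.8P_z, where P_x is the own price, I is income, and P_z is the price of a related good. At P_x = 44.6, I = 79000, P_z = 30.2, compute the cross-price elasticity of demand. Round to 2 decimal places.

-1.45

Substituting, Q = 59 − 0.446(44.6)² + 0.011(79000) − 0.8(30.2) = 59 − 887.1654 + 869 − 24.16 = 16.6746.
∂Q/∂P_z = −0.8, so E_xy = -0.8·(30.2/16.6746) ≈ -1.45.
E_xy < 0: the goods are complements.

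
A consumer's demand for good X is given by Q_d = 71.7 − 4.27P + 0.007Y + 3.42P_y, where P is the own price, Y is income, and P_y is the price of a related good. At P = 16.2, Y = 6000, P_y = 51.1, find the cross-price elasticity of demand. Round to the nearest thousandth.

First evaluate Q_d: 71.7 − 4.27(16.2) + 0.007(6000) + 3.42(51.1) = 71.7 − 69.174 + 42 + 174.762 = 219.288.
∂Q_d/∂P_y = +3.42, so E_xy = 3.42·(51.1/219.288) ≈ 0.797.
E_xy > 0: the goods are substitutes.

0.797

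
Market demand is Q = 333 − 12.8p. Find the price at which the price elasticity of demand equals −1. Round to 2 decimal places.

13.01

For linear demand Q = a − bp, E = −bp/(a − bp). |E| = 1 ⇒ bp = a − bp ⇒ p = a/(2b).
p = 333/(2·12.8) ≈ 13.01.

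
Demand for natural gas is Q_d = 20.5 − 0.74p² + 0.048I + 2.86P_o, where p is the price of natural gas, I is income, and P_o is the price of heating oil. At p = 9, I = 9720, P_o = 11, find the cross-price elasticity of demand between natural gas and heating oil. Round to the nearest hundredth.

0.07

Substituting, Q_d = 20.5 − 0.74(9)² + 0.048(9720) + 2.86(11) = 20.5 − 59.94 + 466.56 + 31.46 = 458.58.
∂Q_d/∂P_o = +2.86, so E_xy = 2.86·(11/458.58) ≈ 0.07.
E_xy > 0: the goods are substitutes.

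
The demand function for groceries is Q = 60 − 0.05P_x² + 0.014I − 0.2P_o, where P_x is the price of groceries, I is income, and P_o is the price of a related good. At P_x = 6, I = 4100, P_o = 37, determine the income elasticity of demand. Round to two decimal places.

0.53

At the given point, Q = 60 − 0.05(6)² + 0.014(4100) − 0.2(37) = 60 − 1.8 + 57.4 − 7.4 = 108.2.
∂Q/∂I = +0.014, so E_I = 0.014·(4100/108.2) ≈ 0.53.
E_I ∈ (0,1): normal good (necessity).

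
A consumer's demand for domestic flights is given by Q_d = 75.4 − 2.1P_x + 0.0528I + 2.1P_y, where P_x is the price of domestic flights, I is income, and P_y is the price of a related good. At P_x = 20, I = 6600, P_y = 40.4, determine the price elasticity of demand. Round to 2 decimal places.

At the given point, Q_d = 75.4 − 2.1(20) + 0.0528(6600) + 2.1(40.4) = 75.4 − 42 + 348.48 + 84.84 = 466.72.
∂Q_d/∂P_x = −2.1, so E_p = (−2.1)·(20/466.72) ≈ -0.09.
|E_p| < 1: demand is inelastic.

-0.09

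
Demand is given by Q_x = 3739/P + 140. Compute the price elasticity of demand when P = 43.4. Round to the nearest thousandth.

-0.381

At P = 43.4, Q_x = 226.1521.
dQ_x/dP = −3739/P² = −1.9851.
Point elasticity E = (dQ_x/dP)·(P/Q_x) = -1.9851 × 43.4/226.1521 ≈ -0.381.
|E| < 1, so demand is inelastic at this price.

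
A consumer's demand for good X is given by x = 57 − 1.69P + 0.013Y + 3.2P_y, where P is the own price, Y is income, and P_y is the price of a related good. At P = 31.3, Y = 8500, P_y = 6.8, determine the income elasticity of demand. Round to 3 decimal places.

First evaluate x: 57 − 1.69(31.3) + 0.013(8500) + 3.2(6.8) = 57 − 52.897 + 110.5 + 21.76 = 136.363.
∂x/∂Y = +0.013, so E_I = 0.013·(8500/136.363) ≈ 0.810.
E_I ∈ (0,1): normal good (necessity).

0.810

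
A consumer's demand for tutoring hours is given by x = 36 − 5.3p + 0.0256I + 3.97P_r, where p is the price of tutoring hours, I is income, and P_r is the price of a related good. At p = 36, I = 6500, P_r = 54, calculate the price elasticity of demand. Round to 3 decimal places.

-0.844

First evaluate x: 36 − 5.3(36) + 0.0256(6500) + 3.97(54) = 36 − 190.8 + 166.4 + 214.38 = 225.98.
∂x/∂p = −5.3, so E_p = (−5.3)·(36/225.98) ≈ -0.844.
|E_p| < 1: demand is inelastic.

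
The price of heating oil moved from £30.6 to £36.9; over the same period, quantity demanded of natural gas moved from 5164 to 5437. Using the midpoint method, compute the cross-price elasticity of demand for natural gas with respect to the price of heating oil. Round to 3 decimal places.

0.276

%ΔQ_x = (5437 − 5164)/[(5164+5437)/2] = 273/5300.5 ≈ 0.0515.
%ΔP_y = (36.9 − 30.6)/[(30.6+36.9)/2] ≈ 0.1867.
E_xy = 0.0515/0.1867 ≈ 0.276.
E_xy > 0, so natural gas and heating oil are substitutes.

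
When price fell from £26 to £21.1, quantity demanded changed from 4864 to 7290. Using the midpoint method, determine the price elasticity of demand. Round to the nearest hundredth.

-1.92

%ΔQ = (7290 − 4864)/[(4864 + 7290)/2] = 2426/6077 ≈ 0.3992.
%ΔP = (21.1 − 26)/[(26 + 21.1)/2] = -4.9/23.55 ≈ -0.2081.
Arc elasticity E = %ΔQ/%ΔP ≈ 0.3992/-0.2081 ≈ -1.92.
|E| > 1: demand is elastic over this range.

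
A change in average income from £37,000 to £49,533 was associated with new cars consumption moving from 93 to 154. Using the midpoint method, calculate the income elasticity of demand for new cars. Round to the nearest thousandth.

1.705

%ΔQ = (154 − 93)/[(93+154)/2] = 61/123.5 ≈ 0.4939.
%ΔY = (49,533 − 37,000)/[(37,000+49,533)/2] = 12533/43266.5 ≈ 0.2897.
E_I = %ΔQ/%ΔY ≈ 1.705.
E_I > 1: normal good (luxury).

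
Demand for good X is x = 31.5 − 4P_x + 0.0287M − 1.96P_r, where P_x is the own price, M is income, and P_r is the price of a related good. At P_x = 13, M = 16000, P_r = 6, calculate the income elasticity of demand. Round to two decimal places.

1.08

x = 31.5 − 4(13) + 0.0287(16000) − 1.96(6) = 31.5 − 52 + 459.2 − 11.76 = 426.94.
∂x/∂M = +0.0287, so E_I = 0.0287·(16000/426.94) ≈ 1.08.
E_I > 1: normal good (luxury).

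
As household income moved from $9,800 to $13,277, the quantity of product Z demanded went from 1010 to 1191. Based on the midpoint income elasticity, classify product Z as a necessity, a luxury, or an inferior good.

%ΔQ = (1191 − 1010)/[(1010+1191)/2] = 181/1100.5 ≈ 0.1645.
%ΔY = (13,277 − 9,800)/[(9,800+13,277)/2] = 3477/11538.5 ≈ 0.3013.
E_I = %ΔQ/%ΔY ≈ 0.546.
E_I ∈ (0,1): normal good (necessity).

necessity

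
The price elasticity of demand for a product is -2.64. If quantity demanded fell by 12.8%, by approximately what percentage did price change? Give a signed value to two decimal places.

4.85

%ΔQ ≈ E × %ΔP ⇒ %ΔP = %ΔQ / E = (-12.8%)/(-2.64) ≈ 4.85%.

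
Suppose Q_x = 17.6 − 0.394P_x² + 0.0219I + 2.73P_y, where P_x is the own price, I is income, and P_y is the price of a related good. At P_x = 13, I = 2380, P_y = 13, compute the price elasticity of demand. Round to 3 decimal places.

-3.448

First evaluate Q_x: 17.6 − 0.394(13)² + 0.0219(2380) + 2.73(13) = 17.6 − 66.586 + 52.122 + 35.49 = 38.626.
∂Q_x/∂P_x = −2·0.394·P_x = -10.244, so E_p = -10.244·(13/38.626) ≈ -3.448.
|E_p| > 1: demand is elastic.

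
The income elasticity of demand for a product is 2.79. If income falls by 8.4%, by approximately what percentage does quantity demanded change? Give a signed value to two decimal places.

-23.44

%ΔQ ≈ E × %ΔI = (2.79) × (-8.4%) ≈ -23.44%.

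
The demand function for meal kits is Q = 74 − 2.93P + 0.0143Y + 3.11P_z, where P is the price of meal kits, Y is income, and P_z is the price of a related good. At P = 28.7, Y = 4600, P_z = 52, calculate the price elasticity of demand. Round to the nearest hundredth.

-0.39

At the given point, Q = 74 − 2.93(28.7) + 0.0143(4600) + 3.11(52) = 74 − 84.091 + 65.78 + 161.72 = 217.409.
∂Q/∂P = −2.93, so E_p = (−2.93)·(28.7/217.409) ≈ -0.39.
|E_p| < 1: demand is inelastic.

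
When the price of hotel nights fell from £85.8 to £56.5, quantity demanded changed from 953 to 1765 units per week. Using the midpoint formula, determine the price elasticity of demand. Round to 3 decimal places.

%ΔQ = (1765 − 953)/[(953 + 1765)/2] = 812/1359 ≈ 0.5975.
%ΔP = (56.5 − 85.8)/[(85.8 + 56.5)/2] = -29.3/71.15 ≈ -0.4118.
Arc elasticity E = %ΔQ/%ΔP ≈ 0.5975/-0.4118 ≈ -1.451.
|E| > 1: demand is elastic over this range.

-1.451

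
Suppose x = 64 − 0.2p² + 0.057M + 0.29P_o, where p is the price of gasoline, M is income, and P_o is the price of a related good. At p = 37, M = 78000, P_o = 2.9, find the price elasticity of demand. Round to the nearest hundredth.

Evaluating quantity at (p, M, P_o) gives x = 64 − 0.2(37)² + 0.057(78000) + 0.29(2.9) = 64 − 273.8 + 4446 + 0.841 = 4237.041.
∂x/∂p = −2·0.2·p = -14.8, so E_p = -14.8·(37/4237.041) ≈ -0.13.
|E_p| < 1: demand is inelastic.

-0.13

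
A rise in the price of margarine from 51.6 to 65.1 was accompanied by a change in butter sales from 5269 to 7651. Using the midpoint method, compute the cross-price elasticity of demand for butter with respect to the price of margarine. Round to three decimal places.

1.594

%ΔQ_x = (7651 − 5269)/[(5269+7651)/2] = 2382/6460 ≈ 0.3687.
%ΔP_y = (65.1 − 51.6)/[(51.6+65.1)/2] ≈ 0.2314.
E_xy = 0.3687/0.2314 ≈ 1.594.
E_xy > 0, so butter and margarine are substitutes.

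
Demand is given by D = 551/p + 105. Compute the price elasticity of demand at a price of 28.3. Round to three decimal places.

At p = 28.3, D = 124.47.
dD/dp = −551/p² = −0.688.
Point elasticity E = (dD/dp)·(p/D) = -0.688 × 28.3/124.47 ≈ -0.156.
|E| < 1, so demand is inelastic at this price.

-0.156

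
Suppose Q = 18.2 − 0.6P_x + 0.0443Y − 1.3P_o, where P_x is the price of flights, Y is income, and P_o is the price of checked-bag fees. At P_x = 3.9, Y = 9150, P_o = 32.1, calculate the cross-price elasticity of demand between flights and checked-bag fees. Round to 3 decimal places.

-0.110

Evaluating quantity at (P_x, Y, P_o) gives Q = 18.2 − 0.6(3.9) + 0.0443(9150) − 1.3(32.1) = 18.2 − 2.34 + 405.345 − 41.73 = 379.475.
∂Q/∂P_o = −1.3, so E_xy = -1.3·(32.1/379.475) ≈ -0.110.
E_xy < 0: the goods are complements.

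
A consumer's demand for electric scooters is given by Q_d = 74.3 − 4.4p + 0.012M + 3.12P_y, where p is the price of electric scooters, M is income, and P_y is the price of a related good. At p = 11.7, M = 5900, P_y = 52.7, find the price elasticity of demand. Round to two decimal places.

Substituting, Q_d = 74.3 − 4.4(11.7) + 0.012(5900) + 3.12(52.7) = 74.3 − 51.48 + 70.8 + 164.424 = 258.044.
∂Q_d/∂p = −4.4, so E_p = (−4.4)·(11.7/258.044) ≈ -0.20.
|E_p| < 1: demand is inelastic.

-0.20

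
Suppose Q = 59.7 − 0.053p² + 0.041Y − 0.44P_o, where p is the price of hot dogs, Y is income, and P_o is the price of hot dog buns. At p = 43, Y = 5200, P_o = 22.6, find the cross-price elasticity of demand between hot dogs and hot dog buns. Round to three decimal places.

-0.060

Q = 59.7 − 0.053(43)² + 0.041(5200) − 0.44(22.6) = 59.7 − 97.997 + 213.2 − 9.944 = 164.959.
∂Q/∂P_o = −0.44, so E_xy = -0.44·(22.6/164.959) ≈ -0.060.
E_xy < 0: the goods are complements.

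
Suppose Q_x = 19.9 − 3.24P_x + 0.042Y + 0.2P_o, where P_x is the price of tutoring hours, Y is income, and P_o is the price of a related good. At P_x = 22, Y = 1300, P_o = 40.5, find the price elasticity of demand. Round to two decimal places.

At the given point, Q_x = 19.9 − 3.24(22) + 0.042(1300) + 0.2(40.5) = 19.9 − 71.28 + 54.6 + 8.1 = 11.32.
∂Q_x/∂P_x = −3.24, so E_p = (−3.24)·(22/11.32) ≈ -6.30.
|E_p| > 1: demand is elastic.

-6.30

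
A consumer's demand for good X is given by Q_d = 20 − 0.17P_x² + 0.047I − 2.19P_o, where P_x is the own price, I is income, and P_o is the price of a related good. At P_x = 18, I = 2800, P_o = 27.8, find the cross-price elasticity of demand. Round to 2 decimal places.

First evaluate Q_d: 20 − 0.17(18)² + 0.047(2800) − 2.19(27.8) = 20 − 55.08 + 131.6 − 60.882 = 35.638.
∂Q_d/∂P_o = −2.19, so E_xy = -2.19·(27.8/35.638) ≈ -1.71.
E_xy < 0: the goods are complements.

-1.71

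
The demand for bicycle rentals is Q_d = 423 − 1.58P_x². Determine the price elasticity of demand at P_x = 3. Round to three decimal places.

-0.070

At P_x = 3, Q_d = 408.78.
dQ_d/dP_x = −2·1.58·P_x = −9.48.
Point elasticity E = (dQ_d/dP_x)·(P_x/Q_d) = -9.48 × 3/408.78 ≈ -0.070.
|E| < 1, so demand is inelastic at this price.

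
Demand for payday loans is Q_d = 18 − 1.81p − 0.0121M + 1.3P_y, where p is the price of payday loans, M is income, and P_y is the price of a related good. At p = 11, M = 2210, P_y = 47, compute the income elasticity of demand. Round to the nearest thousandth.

Substituting, Q_d = 18 − 1.81(11) − 0.0121(2210) + 1.3(47) = 18 − 19.91 − 26.741 + 61.1 = 32.449.
∂Q_d/∂M = −0.0121, so E_I = -0.0121·(2210/32.449) ≈ -0.824.
E_I < 0: inferior good.

-0.824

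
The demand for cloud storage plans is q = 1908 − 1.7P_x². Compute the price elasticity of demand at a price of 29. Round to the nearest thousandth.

-5.978

At P_x = 29, q = 478.3.
dq/dP_x = −2·1.7·P_x = −98.6.
Point elasticity E = (dq/dP_x)·(P_x/q) = -98.6 × 29/478.3 ≈ -5.978.
|E| > 1, so demand is elastic at this price.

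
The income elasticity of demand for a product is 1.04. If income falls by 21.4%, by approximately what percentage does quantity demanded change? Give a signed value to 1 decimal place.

%ΔQ ≈ E × %ΔI = (1.04) × (-21.4%) ≈ -22.3%.

-22.3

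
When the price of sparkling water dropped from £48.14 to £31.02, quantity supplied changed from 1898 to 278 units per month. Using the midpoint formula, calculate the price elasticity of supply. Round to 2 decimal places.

3.44

%ΔQ = (278 − 1898)/[(1898 + 278)/2] = -1620/1088 ≈ -1.4890.
%ΔP = (31.02 − 48.14)/[(48.14 + 31.02)/2] = -17.12/39.58 ≈ -0.4325.
Arc elasticity E = %ΔQ/%ΔP ≈ -1.4890/-0.4325 ≈ 3.44.
|E| > 1: supply is elastic over this range.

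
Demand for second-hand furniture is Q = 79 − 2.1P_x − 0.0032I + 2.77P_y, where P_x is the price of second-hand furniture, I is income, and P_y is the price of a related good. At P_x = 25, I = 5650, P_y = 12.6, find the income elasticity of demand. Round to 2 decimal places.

-0.42

First evaluate Q: 79 − 2.1(25) − 0.0032(5650) + 2.77(12.6) = 79 − 52.5 − 18.08 + 34.902 = 43.322.
∂Q/∂I = −0.0032, so E_I = -0.0032·(5650/43.322) ≈ -0.42.
E_I < 0: inferior good.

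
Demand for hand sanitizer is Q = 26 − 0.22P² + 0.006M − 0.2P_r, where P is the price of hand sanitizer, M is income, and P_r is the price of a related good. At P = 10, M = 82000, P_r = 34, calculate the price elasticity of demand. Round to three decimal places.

-0.090

Evaluating quantity at (P, M, P_r) gives Q = 26 − 0.22(10)² + 0.006(82000) − 0.2(34) = 26 − 22 + 492 − 6.8 = 489.2.
∂Q/∂P = −2·0.22·P = -4.4, so E_p = -4.4·(10/489.2) ≈ -0.090.
|E_p| < 1: demand is inelastic.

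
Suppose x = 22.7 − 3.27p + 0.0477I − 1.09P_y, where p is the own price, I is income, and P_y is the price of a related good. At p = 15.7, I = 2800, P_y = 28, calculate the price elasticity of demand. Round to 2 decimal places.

Evaluating quantity at (p, I, P_y) gives x = 22.7 − 3.27(15.7) + 0.0477(2800) − 1.09(28) = 22.7 − 51.339 + 133.56 − 30.52 = 74.401.
∂x/∂p = −3.27, so E_p = (−3.27)·(15.7/74.401) ≈ -0.69.
|E_p| < 1: demand is inelastic.

-0.69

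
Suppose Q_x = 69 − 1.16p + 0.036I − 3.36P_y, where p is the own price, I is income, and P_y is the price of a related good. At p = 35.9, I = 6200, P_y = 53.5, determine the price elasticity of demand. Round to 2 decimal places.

-0.59

At the given point, Q_x = 69 − 1.16(35.9) + 0.036(6200) − 3.36(53.5) = 69 − 41.644 + 223.2 − 179.76 = 70.796.
∂Q_x/∂p = −1.16, so E_p = (−1.16)·(35.9/70.796) ≈ -0.59.
|E_p| < 1: demand is inelastic.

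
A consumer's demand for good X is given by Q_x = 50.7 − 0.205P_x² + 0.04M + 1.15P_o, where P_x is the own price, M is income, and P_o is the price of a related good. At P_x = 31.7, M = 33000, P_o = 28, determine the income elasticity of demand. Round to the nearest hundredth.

1.10

Evaluating quantity at (P_x, M, P_o) gives Q_x = 50.7 − 0.205(31.7)² + 0.04(33000) + 1.15(28) = 50.7 − 206.0025 + 1320 + 32.2 = 1196.8976.
∂Q_x/∂M = +0.04, so E_I = 0.04·(33000/1196.8976) ≈ 1.10.
E_I > 1: normal good (luxury).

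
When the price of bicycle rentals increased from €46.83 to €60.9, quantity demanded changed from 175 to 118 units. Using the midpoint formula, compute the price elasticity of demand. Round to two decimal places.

-1.49

%ΔQ = (118 − 175)/[(175 + 118)/2] = -57/146.5 ≈ -0.3891.
%ΔP = (60.9 − 46.83)/[(46.83 + 60.9)/2] = 14.07/53.865 ≈ 0.2612.
Arc elasticity E = %ΔQ/%ΔP ≈ -0.3891/0.2612 ≈ -1.49.
|E| > 1: demand is elastic over this range.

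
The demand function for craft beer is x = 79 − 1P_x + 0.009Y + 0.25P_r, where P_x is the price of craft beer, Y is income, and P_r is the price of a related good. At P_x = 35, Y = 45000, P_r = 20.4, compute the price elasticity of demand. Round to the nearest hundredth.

-0.08

Evaluating quantity at (P_x, Y, P_r) gives x = 79 − 1(35) + 0.009(45000) + 0.25(20.4) = 79 − 35 + 405 + 5.1 = 454.1.
∂x/∂P_x = −1, so E_p = (−1)·(35/454.1) ≈ -0.08.
|E_p| < 1: demand is inelastic.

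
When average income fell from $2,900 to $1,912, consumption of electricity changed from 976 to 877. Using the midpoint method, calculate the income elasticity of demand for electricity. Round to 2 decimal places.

0.26

%ΔQ = (877 − 976)/[(976+877)/2] = -99/926.5 ≈ -0.1069.
%ΔI = (1,912 − 2,900)/[(2,900+1,912)/2] = -988/2406 ≈ -0.4106.
E_I = %ΔQ/%ΔI ≈ 0.26.
E_I ∈ (0,1): normal good (necessity).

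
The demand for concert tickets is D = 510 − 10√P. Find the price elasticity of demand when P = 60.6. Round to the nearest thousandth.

-0.090

At P = 60.6, D = 432.154.
dD/dP = −10/(2√P) = −10/(2·7.7846).
Point elasticity E = (dD/dP)·(P/D) = -0.6423 × 60.6/432.154 ≈ -0.090.
|E| < 1, so demand is inelastic at this price.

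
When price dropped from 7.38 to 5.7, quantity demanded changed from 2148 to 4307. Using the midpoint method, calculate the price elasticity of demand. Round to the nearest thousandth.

-2.604

%Δq = (4307 − 2148)/[(2148 + 4307)/2] = 2159/3227.5 ≈ 0.6689.
%ΔP = (5.7 − 7.38)/[(7.38 + 5.7)/2] = -1.68/6.54 ≈ -0.2569.
Arc elasticity E = %Δq/%ΔP ≈ 0.6689/-0.2569 ≈ -2.604.
|E| > 1: demand is elastic over this range.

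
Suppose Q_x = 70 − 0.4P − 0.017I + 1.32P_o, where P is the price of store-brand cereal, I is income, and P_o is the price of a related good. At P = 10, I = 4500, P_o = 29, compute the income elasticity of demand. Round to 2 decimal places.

-2.75

At the given point, Q_x = 70 − 0.4(10) − 0.017(4500) + 1.32(29) = 70 − 4 − 76.5 + 38.28 = 27.78.
∂Q_x/∂I = −0.017, so E_I = -0.017·(4500/27.78) ≈ -2.75.
E_I < 0: inferior good.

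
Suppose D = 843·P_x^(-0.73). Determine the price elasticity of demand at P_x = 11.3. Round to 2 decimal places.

-0.73

For a Cobb–Douglas (constant-elasticity) form D = A·P_x^α·…, the elasticity with respect to P_x equals the exponent α at every point.
Here the exponent on P_x is -0.73, so the price elasticity of demand is -0.73.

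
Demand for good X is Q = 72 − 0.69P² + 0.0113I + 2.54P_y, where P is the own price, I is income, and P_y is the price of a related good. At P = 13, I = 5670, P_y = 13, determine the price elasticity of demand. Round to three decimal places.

-4.444

At the given point, Q = 72 − 0.69(13)² + 0.0113(5670) + 2.54(13) = 72 − 116.61 + 64.071 + 33.02 = 52.481.
∂Q/∂P = −2·0.69·P = -17.94, so E_p = -17.94·(13/52.481) ≈ -4.444.
|E_p| > 1: demand is elastic.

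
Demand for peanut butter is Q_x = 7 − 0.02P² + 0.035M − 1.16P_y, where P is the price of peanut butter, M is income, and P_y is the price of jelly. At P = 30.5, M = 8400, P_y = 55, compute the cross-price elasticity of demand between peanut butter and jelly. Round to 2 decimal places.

Evaluating quantity at (P, M, P_y) gives Q_x = 7 − 0.02(30.5)² + 0.035(8400) − 1.16(55) = 7 − 18.605 + 294 − 63.8 = 218.595.
∂Q_x/∂P_y = −1.16, so E_xy = -1.16·(55/218.595) ≈ -0.29.
E_xy < 0: the goods are complements.

-0.29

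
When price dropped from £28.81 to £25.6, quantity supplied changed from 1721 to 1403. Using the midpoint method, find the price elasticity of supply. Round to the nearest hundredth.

%Δq = (1403 − 1721)/[(1721 + 1403)/2] = -318/1562 ≈ -0.2036.
%Δp = (25.6 − 28.81)/[(28.81 + 25.6)/2] = -3.21/27.205 ≈ -0.1180.
Arc elasticity E = %Δq/%Δp ≈ -0.2036/-0.1180 ≈ 1.73.
|E| > 1: supply is elastic over this range.

1.73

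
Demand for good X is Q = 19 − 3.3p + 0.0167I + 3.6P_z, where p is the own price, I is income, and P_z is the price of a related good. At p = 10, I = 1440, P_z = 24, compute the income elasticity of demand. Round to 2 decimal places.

At the given point, Q = 19 − 3.3(10) + 0.0167(1440) + 3.6(24) = 19 − 33 + 24.048 + 86.4 = 96.448.
∂Q/∂I = +0.0167, so E_I = 0.0167·(1440/96.448) ≈ 0.25.
E_I ∈ (0,1): normal good (necessity).

0.25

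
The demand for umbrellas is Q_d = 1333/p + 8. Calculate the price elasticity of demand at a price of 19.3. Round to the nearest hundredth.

At p = 19.3, Q_d = 77.0674.
dQ_d/dp = −1333/p² = −3.5786.
Point elasticity E = (dQ_d/dp)·(p/Q_d) = -3.5786 × 19.3/77.0674 ≈ -0.90.
|E| < 1, so demand is inelastic at this price.

-0.90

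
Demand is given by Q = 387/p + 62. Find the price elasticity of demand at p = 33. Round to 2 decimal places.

-0.16

At p = 33, Q = 73.7273.
dQ/dp = −387/p² = −0.3554.
Point elasticity E = (dQ/dp)·(p/Q) = -0.3554 × 33/73.7273 ≈ -0.16.
|E| < 1, so demand is inelastic at this price.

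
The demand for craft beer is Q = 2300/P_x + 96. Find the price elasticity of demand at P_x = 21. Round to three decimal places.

-0.533

At P_x = 21, Q = 205.5238.
dQ/dP_x = −2300/P_x² = −5.2154.
Point elasticity E = (dQ/dP_x)·(P_x/Q) = -5.2154 × 21/205.5238 ≈ -0.533.
|E| < 1, so demand is inelastic at this price.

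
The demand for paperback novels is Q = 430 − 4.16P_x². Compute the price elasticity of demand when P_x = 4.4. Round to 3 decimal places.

At P_x = 4.4, Q = 349.4624.
dQ/dP_x = −2·4.16·P_x = −36.608.
Point elasticity E = (dQ/dP_x)·(P_x/Q) = -36.608 × 4.4/349.4624 ≈ -0.461.
|E| < 1, so demand is inelastic at this price.

-0.461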